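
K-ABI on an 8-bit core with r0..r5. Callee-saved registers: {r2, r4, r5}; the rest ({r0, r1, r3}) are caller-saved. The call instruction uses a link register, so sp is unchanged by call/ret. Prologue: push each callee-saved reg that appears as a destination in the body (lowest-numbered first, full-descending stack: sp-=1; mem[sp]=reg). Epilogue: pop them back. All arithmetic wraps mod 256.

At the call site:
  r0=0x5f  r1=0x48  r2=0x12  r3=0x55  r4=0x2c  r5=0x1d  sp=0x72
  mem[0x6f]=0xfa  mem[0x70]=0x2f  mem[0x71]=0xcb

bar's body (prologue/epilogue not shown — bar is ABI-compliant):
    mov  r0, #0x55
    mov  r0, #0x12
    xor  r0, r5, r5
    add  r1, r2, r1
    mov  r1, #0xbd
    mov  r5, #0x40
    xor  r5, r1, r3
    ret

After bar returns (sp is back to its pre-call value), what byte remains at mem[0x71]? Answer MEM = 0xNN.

MEM = 0x1d

prologue: push r5 → mem[0x71]=0x1d, sp=0x71
body[0] mov  r0, #0x55 → r0=0x55
body[1] mov  r0, #0x12 → r0=0x12
body[2] xor  r0, r5, r5 → r0=0x00
body[3] add  r1, r2, r1 → r1=0x5a
body[4] mov  r1, #0xbd → r1=0xbd
body[5] mov  r5, #0x40 → r5=0x40
body[6] xor  r5, r1, r3 → r5=0xe8
epilogue: pop r5=0x1d, sp=0x72
prologue pushed ['r5'] at ['0x71']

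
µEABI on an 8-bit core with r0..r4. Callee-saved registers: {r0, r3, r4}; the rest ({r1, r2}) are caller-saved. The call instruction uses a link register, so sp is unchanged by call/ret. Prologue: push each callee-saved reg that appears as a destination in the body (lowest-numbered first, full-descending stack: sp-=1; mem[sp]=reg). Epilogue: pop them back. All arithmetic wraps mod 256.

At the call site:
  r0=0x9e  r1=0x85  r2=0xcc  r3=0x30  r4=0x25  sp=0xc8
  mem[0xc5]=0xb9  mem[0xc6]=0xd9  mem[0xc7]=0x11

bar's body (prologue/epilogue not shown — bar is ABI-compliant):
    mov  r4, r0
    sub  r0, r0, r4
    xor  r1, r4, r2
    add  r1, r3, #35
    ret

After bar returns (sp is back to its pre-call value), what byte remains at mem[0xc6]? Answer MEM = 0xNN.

MEM = 0x25

prologue: push r0 → mem[0xc7]=0x9e, sp=0xc7
prologue: push r4 → mem[0xc6]=0x25, sp=0xc6
body[0] mov  r4, r0 → r4=0x9e
body[1] sub  r0, r0, r4 → r0=0x00
body[2] xor  r1, r4, r2 → r1=0x52
body[3] add  r1, r3, #35 → r1=0x53
epilogue: pop r4=0x25, sp=0xc7
epilogue: pop r0=0x9e, sp=0xc8
prologue pushed ['r0', 'r4'] at ['0xc7', '0xc6']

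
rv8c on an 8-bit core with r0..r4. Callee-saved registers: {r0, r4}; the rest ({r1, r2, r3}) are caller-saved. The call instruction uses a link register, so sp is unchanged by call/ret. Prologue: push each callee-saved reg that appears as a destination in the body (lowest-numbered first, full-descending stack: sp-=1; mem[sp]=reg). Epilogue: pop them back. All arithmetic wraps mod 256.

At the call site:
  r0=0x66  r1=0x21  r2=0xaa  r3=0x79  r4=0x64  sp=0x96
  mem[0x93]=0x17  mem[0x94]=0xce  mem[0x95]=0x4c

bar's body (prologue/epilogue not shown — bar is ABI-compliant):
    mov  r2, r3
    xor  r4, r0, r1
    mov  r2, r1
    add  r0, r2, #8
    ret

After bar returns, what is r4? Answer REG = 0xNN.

REG = 0x64

prologue: push r0 -> mem[0x95]=0x66, sp=0x95
prologue: push r4 -> mem[0x94]=0x64, sp=0x94
body[0] mov  r2, r3 -> r2=0x79
body[1] xor  r4, r0, r1 -> r4=0x47
body[2] mov  r2, r1 -> r2=0x21
body[3] add  r0, r2, #8 -> r0=0x29
epilogue: pop r4=0x64, sp=0x95
epilogue: pop r0=0x66, sp=0x96
r4 is callee-saved -> restored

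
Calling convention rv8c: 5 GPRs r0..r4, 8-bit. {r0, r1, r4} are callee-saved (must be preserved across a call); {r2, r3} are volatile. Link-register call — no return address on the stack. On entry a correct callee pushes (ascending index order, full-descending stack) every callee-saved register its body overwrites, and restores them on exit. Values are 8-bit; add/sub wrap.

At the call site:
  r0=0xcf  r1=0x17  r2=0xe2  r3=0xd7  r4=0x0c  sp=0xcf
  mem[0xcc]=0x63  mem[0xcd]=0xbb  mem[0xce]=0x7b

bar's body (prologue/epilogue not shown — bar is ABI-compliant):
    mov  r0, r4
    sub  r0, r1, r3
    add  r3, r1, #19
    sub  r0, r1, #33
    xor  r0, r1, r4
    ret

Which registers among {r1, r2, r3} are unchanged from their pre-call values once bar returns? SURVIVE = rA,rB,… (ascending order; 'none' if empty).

prologue: push r0 → mem[0xce]=0xcf, sp=0xce
body[0] mov  r0, r4 → r0=0x0c
body[1] sub  r0, r1, r3 → r0=0x40
body[2] add  r3, r1, #19 → r3=0x2a
body[3] sub  r0, r1, #33 → r0=0xf6
body[4] xor  r0, r1, r4 → r0=0x1b
epilogue: pop r0=0xcf, sp=0xcf
r1: callee-saved, written=False
r2: caller-saved, written=False
r3: caller-saved, written=True

SURVIVE = r1,r2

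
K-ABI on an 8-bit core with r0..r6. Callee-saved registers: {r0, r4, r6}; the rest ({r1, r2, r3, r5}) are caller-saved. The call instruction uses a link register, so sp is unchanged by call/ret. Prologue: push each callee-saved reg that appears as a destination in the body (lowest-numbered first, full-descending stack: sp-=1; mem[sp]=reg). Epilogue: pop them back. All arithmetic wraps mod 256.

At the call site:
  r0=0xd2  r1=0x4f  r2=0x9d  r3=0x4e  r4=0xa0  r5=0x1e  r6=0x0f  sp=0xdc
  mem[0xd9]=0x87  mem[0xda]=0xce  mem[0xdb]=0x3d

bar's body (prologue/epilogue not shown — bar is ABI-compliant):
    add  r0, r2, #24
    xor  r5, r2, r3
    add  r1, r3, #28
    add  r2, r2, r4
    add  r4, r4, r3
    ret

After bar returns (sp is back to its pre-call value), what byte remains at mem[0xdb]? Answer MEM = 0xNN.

prologue: push r0 -> mem[0xdb]=0xd2, sp=0xdb
prologue: push r4 -> mem[0xda]=0xa0, sp=0xda
body[0] add  r0, r2, #24 -> r0=0xb5
body[1] xor  r5, r2, r3 -> r5=0xd3
body[2] add  r1, r3, #28 -> r1=0x6a
body[3] add  r2, r2, r4 -> r2=0x3d
body[4] add  r4, r4, r3 -> r4=0xee
epilogue: pop r4=0xa0, sp=0xdb
epilogue: pop r0=0xd2, sp=0xdc
prologue pushed ['r0', 'r4'] at ['0xdb', '0xda']

MEM = 0xd2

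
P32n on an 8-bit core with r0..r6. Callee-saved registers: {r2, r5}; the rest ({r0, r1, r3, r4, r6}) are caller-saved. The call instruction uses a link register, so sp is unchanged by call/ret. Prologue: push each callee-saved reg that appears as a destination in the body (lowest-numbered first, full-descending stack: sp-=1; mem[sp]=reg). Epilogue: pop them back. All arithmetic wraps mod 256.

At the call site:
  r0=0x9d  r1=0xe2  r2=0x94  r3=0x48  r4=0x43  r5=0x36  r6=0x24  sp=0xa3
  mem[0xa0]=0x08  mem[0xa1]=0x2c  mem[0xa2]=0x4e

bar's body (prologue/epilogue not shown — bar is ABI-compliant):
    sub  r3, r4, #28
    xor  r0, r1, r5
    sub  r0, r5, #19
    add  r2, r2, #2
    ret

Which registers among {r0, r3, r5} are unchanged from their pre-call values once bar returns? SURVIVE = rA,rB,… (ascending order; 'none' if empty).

prologue: push r2 → mem[0xa2]=0x94, sp=0xa2
body[0] sub  r3, r4, #28 → r3=0x27
body[1] xor  r0, r1, r5 → r0=0xd4
body[2] sub  r0, r5, #19 → r0=0x23
body[3] add  r2, r2, #2 → r2=0x96
epilogue: pop r2=0x94, sp=0xa3
r0: caller-saved, written=True
r3: caller-saved, written=True
r5: callee-saved, written=False

SURVIVE = r5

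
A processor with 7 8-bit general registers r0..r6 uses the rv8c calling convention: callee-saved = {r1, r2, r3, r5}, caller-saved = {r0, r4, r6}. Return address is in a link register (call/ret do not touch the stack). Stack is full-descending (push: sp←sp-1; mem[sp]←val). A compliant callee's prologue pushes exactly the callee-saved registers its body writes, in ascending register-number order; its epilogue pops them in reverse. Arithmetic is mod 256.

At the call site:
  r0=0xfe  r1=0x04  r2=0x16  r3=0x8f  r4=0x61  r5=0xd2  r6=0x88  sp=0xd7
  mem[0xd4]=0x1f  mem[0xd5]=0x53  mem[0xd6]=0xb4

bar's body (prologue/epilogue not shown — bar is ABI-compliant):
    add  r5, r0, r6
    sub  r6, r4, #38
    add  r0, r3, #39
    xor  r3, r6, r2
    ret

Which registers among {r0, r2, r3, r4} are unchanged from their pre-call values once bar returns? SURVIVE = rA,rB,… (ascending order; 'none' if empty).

SURVIVE = r2,r3,r4

prologue: push r3 → mem[0xd6]=0x8f, sp=0xd6
prologue: push r5 → mem[0xd5]=0xd2, sp=0xd5
body[0] add  r5, r0, r6 → r5=0x86
body[1] sub  r6, r4, #38 → r6=0x3b
body[2] add  r0, r3, #39 → r0=0xb6
body[3] xor  r3, r6, r2 → r3=0x2d
epilogue: pop r5=0xd2, sp=0xd6
epilogue: pop r3=0x8f, sp=0xd7
r0: caller-saved, written=True
r2: callee-saved, written=False
r3: callee-saved, written=True
r4: caller-saved, written=False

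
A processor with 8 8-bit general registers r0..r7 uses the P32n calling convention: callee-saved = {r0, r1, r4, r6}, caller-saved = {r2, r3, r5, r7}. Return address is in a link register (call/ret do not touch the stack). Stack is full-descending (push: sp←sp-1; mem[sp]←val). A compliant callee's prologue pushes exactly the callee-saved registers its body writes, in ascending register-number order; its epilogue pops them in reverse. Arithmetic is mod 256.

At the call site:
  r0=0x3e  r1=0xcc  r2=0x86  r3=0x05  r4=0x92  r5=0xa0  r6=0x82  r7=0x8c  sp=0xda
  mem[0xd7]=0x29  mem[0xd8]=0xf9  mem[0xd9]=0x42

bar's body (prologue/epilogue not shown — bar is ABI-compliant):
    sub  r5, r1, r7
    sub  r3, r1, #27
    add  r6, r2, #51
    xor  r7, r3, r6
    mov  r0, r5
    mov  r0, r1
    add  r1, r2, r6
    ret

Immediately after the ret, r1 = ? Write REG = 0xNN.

prologue: push r0 → mem[0xd9]=0x3e, sp=0xd9
prologue: push r1 → mem[0xd8]=0xcc, sp=0xd8
prologue: push r6 → mem[0xd7]=0x82, sp=0xd7
body[0] sub  r5, r1, r7 → r5=0x40
body[1] sub  r3, r1, #27 → r3=0xb1
body[2] add  r6, r2, #51 → r6=0xb9
body[3] xor  r7, r3, r6 → r7=0x08
body[4] mov  r0, r5 → r0=0x40
body[5] mov  r0, r1 → r0=0xcc
body[6] add  r1, r2, r6 → r1=0x3f
epilogue: pop r6=0x82, sp=0xd8
epilogue: pop r1=0xcc, sp=0xd9
epilogue: pop r0=0x3e, sp=0xda
r1 is callee-saved → restored

REG = 0xcc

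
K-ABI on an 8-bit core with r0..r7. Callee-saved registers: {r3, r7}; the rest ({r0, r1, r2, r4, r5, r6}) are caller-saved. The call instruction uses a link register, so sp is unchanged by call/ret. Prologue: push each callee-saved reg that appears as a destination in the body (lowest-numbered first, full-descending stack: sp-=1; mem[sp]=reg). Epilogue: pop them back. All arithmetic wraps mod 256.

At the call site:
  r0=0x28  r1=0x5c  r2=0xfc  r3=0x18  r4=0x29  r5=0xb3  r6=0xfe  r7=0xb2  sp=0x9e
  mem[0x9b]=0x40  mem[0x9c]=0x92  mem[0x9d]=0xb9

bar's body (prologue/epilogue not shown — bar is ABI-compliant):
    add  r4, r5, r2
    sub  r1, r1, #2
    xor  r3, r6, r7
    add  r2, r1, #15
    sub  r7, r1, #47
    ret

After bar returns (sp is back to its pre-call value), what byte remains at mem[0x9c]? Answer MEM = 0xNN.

MEM = 0xb2

prologue: push r3 → mem[0x9d]=0x18, sp=0x9d
prologue: push r7 → mem[0x9c]=0xb2, sp=0x9c
body[0] add  r4, r5, r2 → r4=0xaf
body[1] sub  r1, r1, #2 → r1=0x5a
body[2] xor  r3, r6, r7 → r3=0x4c
body[3] add  r2, r1, #15 → r2=0x69
body[4] sub  r7, r1, #47 → r7=0x2b
epilogue: pop r7=0xb2, sp=0x9d
epilogue: pop r3=0x18, sp=0x9e
prologue pushed ['r3', 'r7'] at ['0x9d', '0x9c']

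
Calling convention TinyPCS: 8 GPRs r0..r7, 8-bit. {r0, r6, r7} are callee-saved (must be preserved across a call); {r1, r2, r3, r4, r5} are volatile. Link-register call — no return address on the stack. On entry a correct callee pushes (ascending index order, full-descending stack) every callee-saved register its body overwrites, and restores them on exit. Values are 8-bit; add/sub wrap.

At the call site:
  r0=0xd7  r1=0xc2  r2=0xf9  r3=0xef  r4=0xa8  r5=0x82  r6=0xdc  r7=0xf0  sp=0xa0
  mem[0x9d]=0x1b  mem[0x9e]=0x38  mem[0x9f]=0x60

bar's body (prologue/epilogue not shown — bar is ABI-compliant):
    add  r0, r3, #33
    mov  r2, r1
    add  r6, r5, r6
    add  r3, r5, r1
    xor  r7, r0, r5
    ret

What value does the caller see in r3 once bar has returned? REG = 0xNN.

prologue: push r0 -> mem[0x9f]=0xd7, sp=0x9f
prologue: push r6 -> mem[0x9e]=0xdc, sp=0x9e
prologue: push r7 -> mem[0x9d]=0xf0, sp=0x9d
body[0] add  r0, r3, #33 -> r0=0x10
body[1] mov  r2, r1 -> r2=0xc2
body[2] add  r6, r5, r6 -> r6=0x5e
body[3] add  r3, r5, r1 -> r3=0x44
body[4] xor  r7, r0, r5 -> r7=0x92
epilogue: pop r7=0xf0, sp=0x9e
epilogue: pop r6=0xdc, sp=0x9f
epilogue: pop r0=0xd7, sp=0xa0
r3 is caller-saved -> body value

REG = 0x44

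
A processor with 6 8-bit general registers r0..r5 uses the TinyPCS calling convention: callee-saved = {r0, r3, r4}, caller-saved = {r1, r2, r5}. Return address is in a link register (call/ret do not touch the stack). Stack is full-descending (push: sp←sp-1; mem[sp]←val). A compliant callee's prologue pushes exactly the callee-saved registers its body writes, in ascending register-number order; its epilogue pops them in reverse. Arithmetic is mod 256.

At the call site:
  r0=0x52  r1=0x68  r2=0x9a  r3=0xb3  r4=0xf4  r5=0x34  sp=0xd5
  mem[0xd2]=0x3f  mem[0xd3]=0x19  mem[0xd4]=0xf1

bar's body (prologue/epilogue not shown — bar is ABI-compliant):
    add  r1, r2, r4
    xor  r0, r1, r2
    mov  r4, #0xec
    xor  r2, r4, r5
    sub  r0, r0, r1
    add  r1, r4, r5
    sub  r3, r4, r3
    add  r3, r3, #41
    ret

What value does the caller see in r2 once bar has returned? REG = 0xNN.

REG = 0xd8

prologue: push r0 -> mem[0xd4]=0x52, sp=0xd4
prologue: push r3 -> mem[0xd3]=0xb3, sp=0xd3
prologue: push r4 -> mem[0xd2]=0xf4, sp=0xd2
body[0] add  r1, r2, r4 -> r1=0x8e
body[1] xor  r0, r1, r2 -> r0=0x14
body[2] mov  r4, #0xec -> r4=0xec
body[3] xor  r2, r4, r5 -> r2=0xd8
body[4] sub  r0, r0, r1 -> r0=0x86
body[5] add  r1, r4, r5 -> r1=0x20
body[6] sub  r3, r4, r3 -> r3=0x39
body[7] add  r3, r3, #41 -> r3=0x62
epilogue: pop r4=0xf4, sp=0xd3
epilogue: pop r3=0xb3, sp=0xd4
epilogue: pop r0=0x52, sp=0xd5
r2 is caller-saved -> body value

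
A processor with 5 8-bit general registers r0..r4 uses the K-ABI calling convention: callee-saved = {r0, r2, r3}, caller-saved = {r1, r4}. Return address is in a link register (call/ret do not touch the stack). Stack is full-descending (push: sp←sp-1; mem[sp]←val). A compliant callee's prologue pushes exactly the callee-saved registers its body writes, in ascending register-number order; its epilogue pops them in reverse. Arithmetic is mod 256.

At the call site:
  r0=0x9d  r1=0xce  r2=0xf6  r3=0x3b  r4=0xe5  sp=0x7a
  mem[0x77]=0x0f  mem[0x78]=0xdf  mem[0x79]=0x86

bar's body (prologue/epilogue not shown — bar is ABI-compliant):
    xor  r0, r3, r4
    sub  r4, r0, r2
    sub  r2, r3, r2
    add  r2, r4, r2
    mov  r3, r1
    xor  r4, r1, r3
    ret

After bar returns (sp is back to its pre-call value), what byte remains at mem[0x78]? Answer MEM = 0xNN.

prologue: push r0 → mem[0x79]=0x9d, sp=0x79
prologue: push r2 → mem[0x78]=0xf6, sp=0x78
prologue: push r3 → mem[0x77]=0x3b, sp=0x77
body[0] xor  r0, r3, r4 → r0=0xde
body[1] sub  r4, r0, r2 → r4=0xe8
body[2] sub  r2, r3, r2 → r2=0x45
body[3] add  r2, r4, r2 → r2=0x2d
body[4] mov  r3, r1 → r3=0xce
body[5] xor  r4, r1, r3 → r4=0x00
epilogue: pop r3=0x3b, sp=0x78
epilogue: pop r2=0xf6, sp=0x79
epilogue: pop r0=0x9d, sp=0x7a
prologue pushed ['r0', 'r2', 'r3'] at ['0x79', '0x78', '0x77']

MEM = 0xf6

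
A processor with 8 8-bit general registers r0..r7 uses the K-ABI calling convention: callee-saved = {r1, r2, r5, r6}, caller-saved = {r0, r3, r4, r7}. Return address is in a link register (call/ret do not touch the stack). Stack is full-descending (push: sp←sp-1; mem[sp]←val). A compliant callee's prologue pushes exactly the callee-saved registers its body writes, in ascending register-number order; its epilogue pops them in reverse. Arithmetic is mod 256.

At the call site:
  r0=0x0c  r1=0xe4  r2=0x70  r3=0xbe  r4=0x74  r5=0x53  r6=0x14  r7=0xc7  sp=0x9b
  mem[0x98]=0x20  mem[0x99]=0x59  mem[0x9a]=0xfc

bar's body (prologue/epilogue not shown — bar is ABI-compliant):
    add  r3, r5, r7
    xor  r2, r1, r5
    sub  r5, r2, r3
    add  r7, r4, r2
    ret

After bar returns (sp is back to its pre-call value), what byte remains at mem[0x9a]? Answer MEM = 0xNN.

MEM = 0x70

prologue: push r2 -> mem[0x9a]=0x70, sp=0x9a
prologue: push r5 -> mem[0x99]=0x53, sp=0x99
body[0] add  r3, r5, r7 -> r3=0x1a
body[1] xor  r2, r1, r5 -> r2=0xb7
body[2] sub  r5, r2, r3 -> r5=0x9d
body[3] add  r7, r4, r2 -> r7=0x2b
epilogue: pop r5=0x53, sp=0x9a
epilogue: pop r2=0x70, sp=0x9b
prologue pushed ['r2', 'r5'] at ['0x9a', '0x99']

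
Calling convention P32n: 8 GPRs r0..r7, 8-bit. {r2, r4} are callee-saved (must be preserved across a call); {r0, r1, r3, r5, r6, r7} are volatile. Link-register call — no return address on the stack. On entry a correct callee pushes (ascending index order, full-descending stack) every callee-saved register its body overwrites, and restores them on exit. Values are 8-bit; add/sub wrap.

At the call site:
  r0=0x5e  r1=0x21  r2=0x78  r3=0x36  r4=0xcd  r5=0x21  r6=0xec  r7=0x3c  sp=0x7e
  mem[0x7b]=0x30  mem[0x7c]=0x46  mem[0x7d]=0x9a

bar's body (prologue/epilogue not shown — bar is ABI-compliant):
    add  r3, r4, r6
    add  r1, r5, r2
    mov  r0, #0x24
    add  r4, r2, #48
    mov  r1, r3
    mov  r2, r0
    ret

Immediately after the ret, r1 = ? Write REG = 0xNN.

REG = 0xb9

prologue: push r2 -> mem[0x7d]=0x78, sp=0x7d
prologue: push r4 -> mem[0x7c]=0xcd, sp=0x7c
body[0] add  r3, r4, r6 -> r3=0xb9
body[1] add  r1, r5, r2 -> r1=0x99
body[2] mov  r0, #0x24 -> r0=0x24
body[3] add  r4, r2, #48 -> r4=0xa8
body[4] mov  r1, r3 -> r1=0xb9
body[5] mov  r2, r0 -> r2=0x24
epilogue: pop r4=0xcd, sp=0x7d
epilogue: pop r2=0x78, sp=0x7e
r1 is caller-saved -> body value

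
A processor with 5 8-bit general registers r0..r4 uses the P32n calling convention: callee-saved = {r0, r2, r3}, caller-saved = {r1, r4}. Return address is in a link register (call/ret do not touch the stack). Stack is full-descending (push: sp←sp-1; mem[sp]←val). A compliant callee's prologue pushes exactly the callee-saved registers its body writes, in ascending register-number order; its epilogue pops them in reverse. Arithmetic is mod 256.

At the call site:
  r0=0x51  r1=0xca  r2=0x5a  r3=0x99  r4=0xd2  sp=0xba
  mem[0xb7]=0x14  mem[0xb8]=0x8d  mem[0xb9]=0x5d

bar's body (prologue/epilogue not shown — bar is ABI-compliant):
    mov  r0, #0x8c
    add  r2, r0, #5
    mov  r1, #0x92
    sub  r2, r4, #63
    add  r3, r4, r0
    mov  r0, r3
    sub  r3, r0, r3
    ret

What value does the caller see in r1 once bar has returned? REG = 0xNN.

REG = 0x92

prologue: push r0 → mem[0xb9]=0x51, sp=0xb9
prologue: push r2 → mem[0xb8]=0x5a, sp=0xb8
prologue: push r3 → mem[0xb7]=0x99, sp=0xb7
body[0] mov  r0, #0x8c → r0=0x8c
body[1] add  r2, r0, #5 → r2=0x91
body[2] mov  r1, #0x92 → r1=0x92
body[3] sub  r2, r4, #63 → r2=0x93
body[4] add  r3, r4, r0 → r3=0x5e
body[5] mov  r0, r3 → r0=0x5e
body[6] sub  r3, r0, r3 → r3=0x00
epilogue: pop r3=0x99, sp=0xb8
epilogue: pop r2=0x5a, sp=0xb9
epilogue: pop r0=0x51, sp=0xba
r1 is caller-saved → body value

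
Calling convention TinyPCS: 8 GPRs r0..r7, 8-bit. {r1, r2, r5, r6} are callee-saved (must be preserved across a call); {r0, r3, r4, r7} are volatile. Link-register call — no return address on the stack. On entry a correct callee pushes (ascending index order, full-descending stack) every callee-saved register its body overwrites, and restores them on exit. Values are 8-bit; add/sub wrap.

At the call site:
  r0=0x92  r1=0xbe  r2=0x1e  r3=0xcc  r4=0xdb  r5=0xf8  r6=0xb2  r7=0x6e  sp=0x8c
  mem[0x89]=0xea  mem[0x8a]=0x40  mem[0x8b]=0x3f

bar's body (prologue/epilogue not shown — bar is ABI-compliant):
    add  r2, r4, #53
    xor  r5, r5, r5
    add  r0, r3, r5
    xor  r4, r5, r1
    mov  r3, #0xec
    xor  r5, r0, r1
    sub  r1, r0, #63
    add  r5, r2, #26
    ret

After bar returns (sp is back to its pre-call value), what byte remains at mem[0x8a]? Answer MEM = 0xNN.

prologue: push r1 -> mem[0x8b]=0xbe, sp=0x8b
prologue: push r2 -> mem[0x8a]=0x1e, sp=0x8a
prologue: push r5 -> mem[0x89]=0xf8, sp=0x89
body[0] add  r2, r4, #53 -> r2=0x10
body[1] xor  r5, r5, r5 -> r5=0x00
body[2] add  r0, r3, r5 -> r0=0xcc
body[3] xor  r4, r5, r1 -> r4=0xbe
body[4] mov  r3, #0xec -> r3=0xec
body[5] xor  r5, r0, r1 -> r5=0x72
body[6] sub  r1, r0, #63 -> r1=0x8d
body[7] add  r5, r2, #26 -> r5=0x2a
epilogue: pop r5=0xf8, sp=0x8a
epilogue: pop r2=0x1e, sp=0x8b
epilogue: pop r1=0xbe, sp=0x8c
prologue pushed ['r1', 'r2', 'r5'] at ['0x8b', '0x8a', '0x89']

MEM = 0x1e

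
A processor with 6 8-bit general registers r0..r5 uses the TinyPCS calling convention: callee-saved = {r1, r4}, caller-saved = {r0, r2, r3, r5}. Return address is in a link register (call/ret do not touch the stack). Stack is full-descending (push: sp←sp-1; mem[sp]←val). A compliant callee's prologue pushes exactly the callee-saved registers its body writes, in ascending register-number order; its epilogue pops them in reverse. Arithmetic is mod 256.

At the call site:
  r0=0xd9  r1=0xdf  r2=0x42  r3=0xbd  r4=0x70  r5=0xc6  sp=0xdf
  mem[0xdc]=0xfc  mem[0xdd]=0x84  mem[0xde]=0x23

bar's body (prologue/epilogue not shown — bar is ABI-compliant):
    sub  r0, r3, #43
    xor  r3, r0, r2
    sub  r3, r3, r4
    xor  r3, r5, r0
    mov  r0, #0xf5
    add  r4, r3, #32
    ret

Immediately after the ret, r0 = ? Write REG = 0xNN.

REG = 0xf5

prologue: push r4 -> mem[0xde]=0x70, sp=0xde
body[0] sub  r0, r3, #43 -> r0=0x92
body[1] xor  r3, r0, r2 -> r3=0xd0
body[2] sub  r3, r3, r4 -> r3=0x60
body[3] xor  r3, r5, r0 -> r3=0x54
body[4] mov  r0, #0xf5 -> r0=0xf5
body[5] add  r4, r3, #32 -> r4=0x74
epilogue: pop r4=0x70, sp=0xdf
r0 is caller-saved -> body value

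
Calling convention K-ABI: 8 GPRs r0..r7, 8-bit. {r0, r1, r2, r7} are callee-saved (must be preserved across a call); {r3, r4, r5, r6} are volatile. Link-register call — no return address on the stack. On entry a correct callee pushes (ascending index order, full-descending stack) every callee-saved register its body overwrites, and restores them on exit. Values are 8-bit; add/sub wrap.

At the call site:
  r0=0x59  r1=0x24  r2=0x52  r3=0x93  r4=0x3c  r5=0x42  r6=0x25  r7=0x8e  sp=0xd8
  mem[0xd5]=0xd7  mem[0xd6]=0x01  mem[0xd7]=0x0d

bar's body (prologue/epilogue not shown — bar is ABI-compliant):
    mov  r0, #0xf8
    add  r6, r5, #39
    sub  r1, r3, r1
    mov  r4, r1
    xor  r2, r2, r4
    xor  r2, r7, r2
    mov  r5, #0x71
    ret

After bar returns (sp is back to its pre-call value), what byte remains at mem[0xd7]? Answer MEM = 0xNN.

prologue: push r0 → mem[0xd7]=0x59, sp=0xd7
prologue: push r1 → mem[0xd6]=0x24, sp=0xd6
prologue: push r2 → mem[0xd5]=0x52, sp=0xd5
body[0] mov  r0, #0xf8 → r0=0xf8
body[1] add  r6, r5, #39 → r6=0x69
body[2] sub  r1, r3, r1 → r1=0x6f
body[3] mov  r4, r1 → r4=0x6f
body[4] xor  r2, r2, r4 → r2=0x3d
body[5] xor  r2, r7, r2 → r2=0xb3
body[6] mov  r5, #0x71 → r5=0x71
epilogue: pop r2=0x52, sp=0xd6
epilogue: pop r1=0x24, sp=0xd7
epilogue: pop r0=0x59, sp=0xd8
prologue pushed ['r0', 'r1', 'r2'] at ['0xd7', '0xd6', '0xd5']

MEM = 0x59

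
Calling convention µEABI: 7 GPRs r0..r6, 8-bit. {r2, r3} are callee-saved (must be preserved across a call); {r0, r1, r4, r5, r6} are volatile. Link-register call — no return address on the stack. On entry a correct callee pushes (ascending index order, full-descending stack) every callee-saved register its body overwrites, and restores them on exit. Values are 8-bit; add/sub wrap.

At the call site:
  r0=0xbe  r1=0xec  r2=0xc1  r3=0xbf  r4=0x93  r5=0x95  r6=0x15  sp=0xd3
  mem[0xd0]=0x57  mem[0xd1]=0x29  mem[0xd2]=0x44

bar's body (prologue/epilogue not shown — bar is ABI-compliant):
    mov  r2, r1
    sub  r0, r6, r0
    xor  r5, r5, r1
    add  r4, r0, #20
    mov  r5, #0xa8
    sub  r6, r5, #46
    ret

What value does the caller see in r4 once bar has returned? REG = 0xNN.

REG = 0x6b

prologue: push r2 → mem[0xd2]=0xc1, sp=0xd2
body[0] mov  r2, r1 → r2=0xec
body[1] sub  r0, r6, r0 → r0=0x57
body[2] xor  r5, r5, r1 → r5=0x79
body[3] add  r4, r0, #20 → r4=0x6b
body[4] mov  r5, #0xa8 → r5=0xa8
body[5] sub  r6, r5, #46 → r6=0x7a
epilogue: pop r2=0xc1, sp=0xd3
r4 is caller-saved → body value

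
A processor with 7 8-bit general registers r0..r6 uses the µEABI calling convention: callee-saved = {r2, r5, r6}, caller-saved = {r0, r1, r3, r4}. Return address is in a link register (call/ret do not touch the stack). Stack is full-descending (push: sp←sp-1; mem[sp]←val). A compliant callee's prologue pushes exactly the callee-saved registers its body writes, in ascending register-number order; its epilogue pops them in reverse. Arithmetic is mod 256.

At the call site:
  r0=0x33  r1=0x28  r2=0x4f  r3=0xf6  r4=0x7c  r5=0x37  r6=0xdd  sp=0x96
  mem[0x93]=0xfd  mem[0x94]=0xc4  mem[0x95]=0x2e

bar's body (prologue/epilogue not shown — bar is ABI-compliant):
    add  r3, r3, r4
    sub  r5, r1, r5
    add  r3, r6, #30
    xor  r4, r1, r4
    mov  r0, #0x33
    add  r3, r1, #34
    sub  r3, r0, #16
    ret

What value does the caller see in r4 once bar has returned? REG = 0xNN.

prologue: push r5 -> mem[0x95]=0x37, sp=0x95
body[0] add  r3, r3, r4 -> r3=0x72
body[1] sub  r5, r1, r5 -> r5=0xf1
body[2] add  r3, r6, #30 -> r3=0xfb
body[3] xor  r4, r1, r4 -> r4=0x54
body[4] mov  r0, #0x33 -> r0=0x33
body[5] add  r3, r1, #34 -> r3=0x4a
body[6] sub  r3, r0, #16 -> r3=0x23
epilogue: pop r5=0x37, sp=0x96
r4 is caller-saved -> body value

REG = 0x54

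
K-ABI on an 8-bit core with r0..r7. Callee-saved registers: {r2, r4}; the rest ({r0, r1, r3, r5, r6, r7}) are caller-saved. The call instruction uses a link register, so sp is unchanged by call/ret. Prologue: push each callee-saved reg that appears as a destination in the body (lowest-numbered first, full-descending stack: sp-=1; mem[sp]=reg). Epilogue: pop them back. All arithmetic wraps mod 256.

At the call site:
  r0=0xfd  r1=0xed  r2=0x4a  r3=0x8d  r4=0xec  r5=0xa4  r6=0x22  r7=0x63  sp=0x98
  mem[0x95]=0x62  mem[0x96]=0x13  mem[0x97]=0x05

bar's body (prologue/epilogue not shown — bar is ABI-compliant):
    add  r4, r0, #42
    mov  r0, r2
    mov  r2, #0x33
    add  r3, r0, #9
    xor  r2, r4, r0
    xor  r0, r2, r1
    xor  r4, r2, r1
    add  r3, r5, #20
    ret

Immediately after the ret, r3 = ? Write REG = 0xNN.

REG = 0xb8

prologue: push r2 → mem[0x97]=0x4a, sp=0x97
prologue: push r4 → mem[0x96]=0xec, sp=0x96
body[0] add  r4, r0, #42 → r4=0x27
body[1] mov  r0, r2 → r0=0x4a
body[2] mov  r2, #0x33 → r2=0x33
body[3] add  r3, r0, #9 → r3=0x53
body[4] xor  r2, r4, r0 → r2=0x6d
body[5] xor  r0, r2, r1 → r0=0x80
body[6] xor  r4, r2, r1 → r4=0x80
body[7] add  r3, r5, #20 → r3=0xb8
epilogue: pop r4=0xec, sp=0x97
epilogue: pop r2=0x4a, sp=0x98
r3 is caller-saved → body value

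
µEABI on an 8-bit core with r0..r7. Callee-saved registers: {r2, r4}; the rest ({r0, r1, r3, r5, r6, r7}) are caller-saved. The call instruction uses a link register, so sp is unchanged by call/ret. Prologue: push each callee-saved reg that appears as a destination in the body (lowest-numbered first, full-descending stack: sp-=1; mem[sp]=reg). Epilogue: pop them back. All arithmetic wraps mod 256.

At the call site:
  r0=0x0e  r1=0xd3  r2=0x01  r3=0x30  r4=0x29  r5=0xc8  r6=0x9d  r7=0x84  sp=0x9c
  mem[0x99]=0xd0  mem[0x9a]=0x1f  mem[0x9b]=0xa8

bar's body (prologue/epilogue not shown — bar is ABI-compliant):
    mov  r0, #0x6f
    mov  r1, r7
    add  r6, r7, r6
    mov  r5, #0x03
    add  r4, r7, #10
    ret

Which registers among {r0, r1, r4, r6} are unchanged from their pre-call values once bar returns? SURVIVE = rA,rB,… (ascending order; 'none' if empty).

prologue: push r4 → mem[0x9b]=0x29, sp=0x9b
body[0] mov  r0, #0x6f → r0=0x6f
body[1] mov  r1, r7 → r1=0x84
body[2] add  r6, r7, r6 → r6=0x21
body[3] mov  r5, #0x03 → r5=0x03
body[4] add  r4, r7, #10 → r4=0x8e
epilogue: pop r4=0x29, sp=0x9c
r0: caller-saved, written=True
r1: caller-saved, written=True
r4: callee-saved, written=True
r6: caller-saved, written=True

SURVIVE = r4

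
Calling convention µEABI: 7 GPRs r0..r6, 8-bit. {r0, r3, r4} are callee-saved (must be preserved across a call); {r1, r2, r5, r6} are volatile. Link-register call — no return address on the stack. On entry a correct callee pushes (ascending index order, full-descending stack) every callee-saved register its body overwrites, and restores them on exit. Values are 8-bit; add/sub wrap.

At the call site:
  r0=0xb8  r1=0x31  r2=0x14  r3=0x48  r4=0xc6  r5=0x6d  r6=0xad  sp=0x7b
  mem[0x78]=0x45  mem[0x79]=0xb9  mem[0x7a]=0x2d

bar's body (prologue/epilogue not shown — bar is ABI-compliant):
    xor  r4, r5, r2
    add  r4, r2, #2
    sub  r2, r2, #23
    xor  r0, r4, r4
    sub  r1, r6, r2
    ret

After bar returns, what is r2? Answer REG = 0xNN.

prologue: push r0 → mem[0x7a]=0xb8, sp=0x7a
prologue: push r4 → mem[0x79]=0xc6, sp=0x79
body[0] xor  r4, r5, r2 → r4=0x79
body[1] add  r4, r2, #2 → r4=0x16
body[2] sub  r2, r2, #23 → r2=0xfd
body[3] xor  r0, r4, r4 → r0=0x00
body[4] sub  r1, r6, r2 → r1=0xb0
epilogue: pop r4=0xc6, sp=0x7a
epilogue: pop r0=0xb8, sp=0x7b
r2 is caller-saved → body value

REG = 0xfd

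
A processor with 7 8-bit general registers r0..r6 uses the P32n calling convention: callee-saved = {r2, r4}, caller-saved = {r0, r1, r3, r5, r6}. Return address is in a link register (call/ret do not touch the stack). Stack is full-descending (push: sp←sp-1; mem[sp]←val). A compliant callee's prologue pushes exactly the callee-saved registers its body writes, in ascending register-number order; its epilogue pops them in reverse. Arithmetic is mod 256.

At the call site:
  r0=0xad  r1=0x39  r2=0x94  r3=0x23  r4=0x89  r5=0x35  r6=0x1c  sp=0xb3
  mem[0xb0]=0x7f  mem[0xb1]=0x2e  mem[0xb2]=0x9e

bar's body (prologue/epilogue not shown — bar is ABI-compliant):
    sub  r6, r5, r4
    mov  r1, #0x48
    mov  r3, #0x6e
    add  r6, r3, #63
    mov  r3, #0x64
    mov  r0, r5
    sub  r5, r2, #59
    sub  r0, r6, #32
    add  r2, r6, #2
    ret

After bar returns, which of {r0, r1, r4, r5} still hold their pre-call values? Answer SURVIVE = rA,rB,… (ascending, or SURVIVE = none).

prologue: push r2 -> mem[0xb2]=0x94, sp=0xb2
body[0] sub  r6, r5, r4 -> r6=0xac
body[1] mov  r1, #0x48 -> r1=0x48
body[2] mov  r3, #0x6e -> r3=0x6e
body[3] add  r6, r3, #63 -> r6=0xad
body[4] mov  r3, #0x64 -> r3=0x64
body[5] mov  r0, r5 -> r0=0x35
body[6] sub  r5, r2, #59 -> r5=0x59
body[7] sub  r0, r6, #32 -> r0=0x8d
body[8] add  r2, r6, #2 -> r2=0xaf
epilogue: pop r2=0x94, sp=0xb3
r0: caller-saved, written=True
r1: caller-saved, written=True
r4: callee-saved, written=False
r5: caller-saved, written=True

SURVIVE = r4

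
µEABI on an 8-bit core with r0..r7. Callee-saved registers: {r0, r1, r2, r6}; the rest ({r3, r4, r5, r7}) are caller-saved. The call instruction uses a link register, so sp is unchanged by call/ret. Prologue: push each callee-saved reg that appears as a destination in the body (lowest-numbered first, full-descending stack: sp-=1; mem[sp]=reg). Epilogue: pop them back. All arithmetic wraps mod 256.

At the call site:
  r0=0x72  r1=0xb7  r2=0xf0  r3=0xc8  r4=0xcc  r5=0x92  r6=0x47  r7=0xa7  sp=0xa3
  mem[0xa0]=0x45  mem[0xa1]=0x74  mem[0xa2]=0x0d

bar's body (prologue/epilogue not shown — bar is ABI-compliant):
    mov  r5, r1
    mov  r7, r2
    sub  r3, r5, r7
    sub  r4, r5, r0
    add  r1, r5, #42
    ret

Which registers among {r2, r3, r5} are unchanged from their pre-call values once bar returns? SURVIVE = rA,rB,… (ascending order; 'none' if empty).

prologue: push r1 -> mem[0xa2]=0xb7, sp=0xa2
body[0] mov  r5, r1 -> r5=0xb7
body[1] mov  r7, r2 -> r7=0xf0
body[2] sub  r3, r5, r7 -> r3=0xc7
body[3] sub  r4, r5, r0 -> r4=0x45
body[4] add  r1, r5, #42 -> r1=0xe1
epilogue: pop r1=0xb7, sp=0xa3
r2: callee-saved, written=False
r3: caller-saved, written=True
r5: caller-saved, written=True

SURVIVE = r2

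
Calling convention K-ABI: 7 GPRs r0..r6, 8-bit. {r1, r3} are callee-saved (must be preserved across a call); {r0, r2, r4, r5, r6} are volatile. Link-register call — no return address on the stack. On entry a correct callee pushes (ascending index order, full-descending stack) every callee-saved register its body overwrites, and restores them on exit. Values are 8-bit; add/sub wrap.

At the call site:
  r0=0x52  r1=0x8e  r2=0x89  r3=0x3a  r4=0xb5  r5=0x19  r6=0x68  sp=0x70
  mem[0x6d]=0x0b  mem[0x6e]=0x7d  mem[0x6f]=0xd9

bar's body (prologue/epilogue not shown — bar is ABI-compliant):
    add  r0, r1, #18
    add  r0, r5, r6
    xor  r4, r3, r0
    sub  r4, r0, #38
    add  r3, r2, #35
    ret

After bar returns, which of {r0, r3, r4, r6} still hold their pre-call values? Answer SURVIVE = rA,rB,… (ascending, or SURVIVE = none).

prologue: push r3 -> mem[0x6f]=0x3a, sp=0x6f
body[0] add  r0, r1, #18 -> r0=0xa0
body[1] add  r0, r5, r6 -> r0=0x81
body[2] xor  r4, r3, r0 -> r4=0xbb
body[3] sub  r4, r0, #38 -> r4=0x5b
body[4] add  r3, r2, #35 -> r3=0xac
epilogue: pop r3=0x3a, sp=0x70
r0: caller-saved, written=True
r3: callee-saved, written=True
r4: caller-saved, written=True
r6: caller-saved, written=False

SURVIVE = r3,r6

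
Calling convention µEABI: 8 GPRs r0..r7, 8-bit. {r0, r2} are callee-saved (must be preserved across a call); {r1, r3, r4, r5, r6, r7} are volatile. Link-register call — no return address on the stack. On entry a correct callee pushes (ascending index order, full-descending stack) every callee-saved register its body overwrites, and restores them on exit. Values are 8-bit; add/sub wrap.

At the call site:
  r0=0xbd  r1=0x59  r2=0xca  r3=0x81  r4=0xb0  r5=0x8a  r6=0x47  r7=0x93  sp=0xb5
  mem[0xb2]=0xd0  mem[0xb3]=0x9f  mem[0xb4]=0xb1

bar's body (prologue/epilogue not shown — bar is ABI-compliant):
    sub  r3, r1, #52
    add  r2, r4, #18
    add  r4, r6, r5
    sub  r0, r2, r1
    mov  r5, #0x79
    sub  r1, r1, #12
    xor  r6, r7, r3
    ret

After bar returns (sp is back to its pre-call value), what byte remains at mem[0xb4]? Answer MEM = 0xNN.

prologue: push r0 → mem[0xb4]=0xbd, sp=0xb4
prologue: push r2 → mem[0xb3]=0xca, sp=0xb3
body[0] sub  r3, r1, #52 → r3=0x25
body[1] add  r2, r4, #18 → r2=0xc2
body[2] add  r4, r6, r5 → r4=0xd1
body[3] sub  r0, r2, r1 → r0=0x69
body[4] mov  r5, #0x79 → r5=0x79
body[5] sub  r1, r1, #12 → r1=0x4d
body[6] xor  r6, r7, r3 → r6=0xb6
epilogue: pop r2=0xca, sp=0xb4
epilogue: pop r0=0xbd, sp=0xb5
prologue pushed ['r0', 'r2'] at ['0xb4', '0xb3']

MEM = 0xbd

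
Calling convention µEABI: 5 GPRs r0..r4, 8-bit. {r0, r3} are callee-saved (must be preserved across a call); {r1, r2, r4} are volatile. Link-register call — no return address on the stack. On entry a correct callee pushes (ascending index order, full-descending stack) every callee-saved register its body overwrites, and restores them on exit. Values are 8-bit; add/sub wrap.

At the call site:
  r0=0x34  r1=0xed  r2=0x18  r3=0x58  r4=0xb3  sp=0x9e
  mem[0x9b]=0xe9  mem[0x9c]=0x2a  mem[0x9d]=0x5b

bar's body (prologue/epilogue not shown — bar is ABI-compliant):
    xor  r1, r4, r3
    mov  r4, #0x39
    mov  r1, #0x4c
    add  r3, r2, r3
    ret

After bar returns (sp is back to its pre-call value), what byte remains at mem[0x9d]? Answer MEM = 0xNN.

prologue: push r3 -> mem[0x9d]=0x58, sp=0x9d
body[0] xor  r1, r4, r3 -> r1=0xeb
body[1] mov  r4, #0x39 -> r4=0x39
body[2] mov  r1, #0x4c -> r1=0x4c
body[3] add  r3, r2, r3 -> r3=0x70
epilogue: pop r3=0x58, sp=0x9e
prologue pushed ['r3'] at ['0x9d']

MEM = 0x58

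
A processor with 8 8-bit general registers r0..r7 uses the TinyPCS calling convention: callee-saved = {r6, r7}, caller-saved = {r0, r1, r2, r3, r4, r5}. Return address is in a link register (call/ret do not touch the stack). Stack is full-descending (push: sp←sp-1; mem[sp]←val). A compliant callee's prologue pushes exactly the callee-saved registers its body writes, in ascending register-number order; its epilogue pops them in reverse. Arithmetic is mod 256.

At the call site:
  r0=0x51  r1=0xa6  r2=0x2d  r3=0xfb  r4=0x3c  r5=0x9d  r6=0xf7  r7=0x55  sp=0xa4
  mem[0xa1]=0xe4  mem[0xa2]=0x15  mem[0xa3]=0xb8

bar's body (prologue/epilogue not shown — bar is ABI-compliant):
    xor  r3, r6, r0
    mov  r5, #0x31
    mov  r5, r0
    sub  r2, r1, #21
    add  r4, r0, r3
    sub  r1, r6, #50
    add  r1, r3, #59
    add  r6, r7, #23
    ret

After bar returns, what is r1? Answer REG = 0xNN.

REG = 0xe1

prologue: push r6 → mem[0xa3]=0xf7, sp=0xa3
body[0] xor  r3, r6, r0 → r3=0xa6
body[1] mov  r5, #0x31 → r5=0x31
body[2] mov  r5, r0 → r5=0x51
body[3] sub  r2, r1, #21 → r2=0x91
body[4] add  r4, r0, r3 → r4=0xf7
body[5] sub  r1, r6, #50 → r1=0xc5
body[6] add  r1, r3, #59 → r1=0xe1
body[7] add  r6, r7, #23 → r6=0x6c
epilogue: pop r6=0xf7, sp=0xa4
r1 is caller-saved → body value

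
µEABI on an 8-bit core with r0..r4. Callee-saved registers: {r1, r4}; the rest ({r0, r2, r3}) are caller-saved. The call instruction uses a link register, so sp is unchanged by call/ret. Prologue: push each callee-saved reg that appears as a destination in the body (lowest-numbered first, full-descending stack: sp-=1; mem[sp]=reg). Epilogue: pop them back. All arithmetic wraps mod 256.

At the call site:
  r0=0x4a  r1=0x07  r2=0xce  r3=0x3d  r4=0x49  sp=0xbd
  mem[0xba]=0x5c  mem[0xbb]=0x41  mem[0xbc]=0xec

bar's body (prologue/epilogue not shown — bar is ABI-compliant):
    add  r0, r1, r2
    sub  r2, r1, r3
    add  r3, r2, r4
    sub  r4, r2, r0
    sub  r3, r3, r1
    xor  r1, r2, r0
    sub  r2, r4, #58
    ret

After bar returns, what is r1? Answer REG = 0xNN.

prologue: push r1 → mem[0xbc]=0x07, sp=0xbc
prologue: push r4 → mem[0xbb]=0x49, sp=0xbb
body[0] add  r0, r1, r2 → r0=0xd5
body[1] sub  r2, r1, r3 → r2=0xca
body[2] add  r3, r2, r4 → r3=0x13
body[3] sub  r4, r2, r0 → r4=0xf5
body[4] sub  r3, r3, r1 → r3=0x0c
body[5] xor  r1, r2, r0 → r1=0x1f
body[6] sub  r2, r4, #58 → r2=0xbb
epilogue: pop r4=0x49, sp=0xbc
epilogue: pop r1=0x07, sp=0xbd
r1 is callee-saved → restored

REG = 0x07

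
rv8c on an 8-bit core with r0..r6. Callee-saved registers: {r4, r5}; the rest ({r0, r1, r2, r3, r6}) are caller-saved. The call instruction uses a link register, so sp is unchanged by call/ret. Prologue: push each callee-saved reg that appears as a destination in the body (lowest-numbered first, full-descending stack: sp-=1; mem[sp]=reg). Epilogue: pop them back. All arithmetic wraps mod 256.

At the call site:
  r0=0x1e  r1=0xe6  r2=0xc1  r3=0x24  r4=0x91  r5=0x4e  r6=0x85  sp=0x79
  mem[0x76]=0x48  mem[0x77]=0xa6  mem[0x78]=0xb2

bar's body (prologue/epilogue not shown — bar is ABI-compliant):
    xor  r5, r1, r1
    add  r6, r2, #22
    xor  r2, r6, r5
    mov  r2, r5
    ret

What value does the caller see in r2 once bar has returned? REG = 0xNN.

REG = 0x00

prologue: push r5 -> mem[0x78]=0x4e, sp=0x78
body[0] xor  r5, r1, r1 -> r5=0x00
body[1] add  r6, r2, #22 -> r6=0xd7
body[2] xor  r2, r6, r5 -> r2=0xd7
body[3] mov  r2, r5 -> r2=0x00
epilogue: pop r5=0x4e, sp=0x79
r2 is caller-saved -> body value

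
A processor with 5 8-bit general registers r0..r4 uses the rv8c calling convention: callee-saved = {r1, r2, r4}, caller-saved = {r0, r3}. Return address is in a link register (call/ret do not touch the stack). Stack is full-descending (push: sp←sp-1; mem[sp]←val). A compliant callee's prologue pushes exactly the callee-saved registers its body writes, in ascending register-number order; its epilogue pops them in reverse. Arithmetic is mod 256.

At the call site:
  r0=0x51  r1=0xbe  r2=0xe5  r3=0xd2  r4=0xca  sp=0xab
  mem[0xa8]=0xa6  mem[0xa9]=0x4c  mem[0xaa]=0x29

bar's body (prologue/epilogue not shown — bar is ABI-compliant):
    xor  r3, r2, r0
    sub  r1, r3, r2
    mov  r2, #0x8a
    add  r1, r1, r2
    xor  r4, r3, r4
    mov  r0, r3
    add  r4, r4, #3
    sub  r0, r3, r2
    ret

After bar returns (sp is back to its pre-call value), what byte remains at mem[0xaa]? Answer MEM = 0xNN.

prologue: push r1 → mem[0xaa]=0xbe, sp=0xaa
prologue: push r2 → mem[0xa9]=0xe5, sp=0xa9
prologue: push r4 → mem[0xa8]=0xca, sp=0xa8
body[0] xor  r3, r2, r0 → r3=0xb4
body[1] sub  r1, r3, r2 → r1=0xcf
body[2] mov  r2, #0x8a → r2=0x8a
body[3] add  r1, r1, r2 → r1=0x59
body[4] xor  r4, r3, r4 → r4=0x7e
body[5] mov  r0, r3 → r0=0xb4
body[6] add  r4, r4, #3 → r4=0x81
body[7] sub  r0, r3, r2 → r0=0x2a
epilogue: pop r4=0xca, sp=0xa9
epilogue: pop r2=0xe5, sp=0xaa
epilogue: pop r1=0xbe, sp=0xab
prologue pushed ['r1', 'r2', 'r4'] at ['0xaa', '0xa9', '0xa8']

MEM = 0xbe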